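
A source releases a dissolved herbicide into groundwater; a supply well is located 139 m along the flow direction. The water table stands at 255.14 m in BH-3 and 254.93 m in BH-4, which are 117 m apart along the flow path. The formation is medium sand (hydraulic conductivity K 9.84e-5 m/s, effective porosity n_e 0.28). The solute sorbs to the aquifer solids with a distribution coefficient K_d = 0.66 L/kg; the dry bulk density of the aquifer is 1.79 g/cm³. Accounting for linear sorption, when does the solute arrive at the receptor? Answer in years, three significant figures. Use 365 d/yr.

36.5 years

Hydraulic gradient i = (255.14 − 254.93) / 117 = 0.21 / 117 = 0.001795
K = 9.84e-5 m/s × 86400 s/d = 8.502 m/d
q = Ki = 8.502 × 0.001795 = 0.01526 m/d
Seepage velocity v = q / n = 0.01526 / 0.28 = 0.05450 m/d
Retardation R = 1 + ρ_b·K_d/n = 1 + 1.79×0.66/0.28 = 5.219
Contaminant velocity v_c = v/R = 0.05450/5.219 = 0.01044 m/d
t = L/v_c = 139/0.01044 = 13310 d
   = 13310/365 = 36.5 yr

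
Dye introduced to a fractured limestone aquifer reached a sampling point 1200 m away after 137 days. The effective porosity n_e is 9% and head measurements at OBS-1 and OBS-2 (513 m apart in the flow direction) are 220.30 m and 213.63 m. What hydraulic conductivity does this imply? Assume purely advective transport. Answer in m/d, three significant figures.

Hydraulic gradient i = (220.30 − 213.63) / 513 = 6.67 / 513 = 0.01300
v = L / t = 1200 / 137 = 8.759 m/d
K = v · n / i = 8.759 × 0.09 / 0.01300 = 60.6 m/d

60.6 m/d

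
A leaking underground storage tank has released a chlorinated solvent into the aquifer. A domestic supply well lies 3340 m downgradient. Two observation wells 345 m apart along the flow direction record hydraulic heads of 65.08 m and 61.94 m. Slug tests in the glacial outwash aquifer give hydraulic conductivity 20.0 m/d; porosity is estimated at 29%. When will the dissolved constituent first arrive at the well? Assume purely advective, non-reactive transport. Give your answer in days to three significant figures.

Hydraulic gradient i = (65.08 − 61.94) / 345 = 3.14 / 345 = 0.009101
q = Ki = 20.0 × 0.009101 = 0.1820 m/d
v = Ki/n = 20.0·0.009101/0.29 = 0.6277 m/d
t = L / v = 3340 / 0.6277 = 5321 d

5320 days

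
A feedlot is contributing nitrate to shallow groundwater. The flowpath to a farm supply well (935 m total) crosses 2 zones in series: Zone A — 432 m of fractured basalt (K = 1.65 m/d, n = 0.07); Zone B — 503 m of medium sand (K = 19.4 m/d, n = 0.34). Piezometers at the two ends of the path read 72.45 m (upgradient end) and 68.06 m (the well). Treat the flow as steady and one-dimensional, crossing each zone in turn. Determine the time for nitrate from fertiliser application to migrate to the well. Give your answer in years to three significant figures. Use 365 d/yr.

Total head drop ΔH = 72.45 − 68.06 = 4.39 m
Continuity: the same q passes through each zone, so ΔH = q·Σ(L_j/K_j) — the zones act as resistances in series.
Σ(L/K) = 432/1.65 + 503/19.4 = 261.8 + 25.93 = 287.7 d
q = ΔH / Σ(L/K) = 4.39 / 287.7 = 0.01526 m/d (same in every zone)
Zone A: v = q/n = 0.01526/0.07 = 0.2180 m/d → t_A = 432/0.2180 = 1982 d
Zone B: v = q/n = 0.01526/0.34 = 0.04487 m/d → t_B = 503/0.04487 = 11210 d
Total t = 1982 + 11210 = 13190 d
   = 13190 / 365 = 36.1 yr

36.1 years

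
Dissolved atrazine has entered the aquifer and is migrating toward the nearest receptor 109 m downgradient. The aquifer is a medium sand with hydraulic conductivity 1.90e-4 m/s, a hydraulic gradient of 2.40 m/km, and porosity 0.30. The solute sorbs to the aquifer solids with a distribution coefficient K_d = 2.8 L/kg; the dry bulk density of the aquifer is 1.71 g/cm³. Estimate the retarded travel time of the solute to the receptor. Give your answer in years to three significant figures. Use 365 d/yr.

K = 1.90e-4 m/s × 86400 s/d = 16.42 m/d
Darcy flux q = K·i = 16.42 × 0.0024 = 0.03940 m/d
v = Ki/n = 16.42·0.0024/0.30 = 0.1313 m/d
Retardation R = 1 + ρ_b·K_d/n = 1 + 1.71×2.8/0.30 = 16.96
Contaminant velocity v_c = v/R = 0.1313/16.96 = 0.007743 m/d
t = L/v_c = 109/0.007743 = 14080 d
   = 14080/365 = 38.6 yr

38.6 years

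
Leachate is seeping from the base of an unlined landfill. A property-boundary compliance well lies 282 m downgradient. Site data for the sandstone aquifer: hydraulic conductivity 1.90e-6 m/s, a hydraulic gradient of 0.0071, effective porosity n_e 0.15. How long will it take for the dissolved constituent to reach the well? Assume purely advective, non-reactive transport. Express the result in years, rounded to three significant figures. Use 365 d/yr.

K = 1.90e-6 m/s × 86400 s/d = 0.1642 m/d
Darcy flux q = K·i = 0.1642 × 0.0071 = 0.001166 m/d
v = Ki/n = 0.1642·0.0071/0.15 = 0.007770 m/d
t = L / v = 282 / 0.007770 = 36290 d
   = 36290 / 365 = 99.4 yr

99.4 years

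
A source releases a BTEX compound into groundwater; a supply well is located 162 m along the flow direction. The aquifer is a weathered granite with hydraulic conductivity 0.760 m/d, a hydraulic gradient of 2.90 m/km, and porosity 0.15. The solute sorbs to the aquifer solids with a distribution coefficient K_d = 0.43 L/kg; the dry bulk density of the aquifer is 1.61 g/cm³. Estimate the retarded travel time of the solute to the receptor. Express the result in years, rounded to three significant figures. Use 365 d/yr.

Darcy flux q = K·i = 0.760 × 0.0029 = 0.002204 m/d
v = Ki/n = 0.760·0.0029/0.15 = 0.01469 m/d
Retardation R = 1 + ρ_b·K_d/n = 1 + 1.61×0.43/0.15 = 5.615
Contaminant velocity v_c = v/R = 0.01469/5.615 = 0.002617 m/d
t = L/v_c = 162/0.002617 = 61910 d
   = 61910/365 = 170 yr

170 years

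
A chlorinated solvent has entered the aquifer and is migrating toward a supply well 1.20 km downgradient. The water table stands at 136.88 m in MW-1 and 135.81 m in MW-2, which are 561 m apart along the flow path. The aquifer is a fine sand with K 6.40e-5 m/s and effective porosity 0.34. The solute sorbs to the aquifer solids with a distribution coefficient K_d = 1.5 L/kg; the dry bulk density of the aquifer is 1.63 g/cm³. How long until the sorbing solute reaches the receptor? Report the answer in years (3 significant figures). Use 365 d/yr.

Hydraulic gradient i = (136.88 − 135.81) / 561 = 1.07 / 561 = 0.001907
K = 6.40e-5 m/s × 86400 s/d = 5.530 m/d
Darcy flux q = K·i = 5.530 × 0.001907 = 0.01055 m/d
Average linear velocity = 0.01055 / 0.34 = 0.03102 m/d
Retardation R = 1 + ρ_b·K_d/n = 1 + 1.63×1.5/0.34 = 8.191
Contaminant velocity v_c = v/R = 0.03102/8.191 = 0.003787 m/d
L = 1.20 km = 1200 m
t = L/v_c = 1200/0.003787 = 316900 d
   = 316900/365 = 868 yr

868 years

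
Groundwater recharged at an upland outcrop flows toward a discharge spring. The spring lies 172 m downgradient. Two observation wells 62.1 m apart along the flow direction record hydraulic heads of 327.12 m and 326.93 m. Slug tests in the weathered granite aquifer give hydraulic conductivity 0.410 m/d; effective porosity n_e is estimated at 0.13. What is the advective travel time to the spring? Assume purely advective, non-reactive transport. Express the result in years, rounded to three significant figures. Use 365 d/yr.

48.8 years

Hydraulic gradient i = (327.12 − 326.93) / 62.1 = 0.19 / 62.1 = 0.003060
Specific discharge q = 0.410 × 0.003060 = 0.001254 m/d
v = Ki/n = 0.410·0.003060/0.13 = 0.009649 m/d
t = L / v = 172 / 0.009649 = 17820 d
   = 17820 / 365 = 48.8 yr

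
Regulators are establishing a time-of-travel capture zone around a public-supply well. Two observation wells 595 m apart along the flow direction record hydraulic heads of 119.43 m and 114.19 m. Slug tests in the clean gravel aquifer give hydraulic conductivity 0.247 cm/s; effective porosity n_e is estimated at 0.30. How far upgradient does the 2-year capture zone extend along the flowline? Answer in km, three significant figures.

4.57 km

Hydraulic gradient i = (119.43 − 114.19) / 595 = 5.24 / 595 = 0.008807
K = 0.247 cm/s × 864 = 213.4 m/d
q = Ki = 213.4 × 0.008807 = 1.879 m/d
Seepage velocity v = q / n = 1.879 / 0.30 = 6.265 m/d
T = 2 yr × 365 = 730 d
L = v × T = 6.265 × 730 = 4573 m
   = 4.57 km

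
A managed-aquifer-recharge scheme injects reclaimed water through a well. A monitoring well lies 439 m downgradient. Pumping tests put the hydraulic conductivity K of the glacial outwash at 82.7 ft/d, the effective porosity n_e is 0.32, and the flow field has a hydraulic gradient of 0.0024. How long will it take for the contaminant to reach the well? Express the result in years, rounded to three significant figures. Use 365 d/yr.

K = 82.7 ft/d × 0.3048 = 25.21 m/d
q = Ki = 25.21 × 0.0024 = 0.06050 m/d
v_s = q/n_e = 0.06050/0.32 = 0.1891 m/d
t = L / v = 439 / 0.1891 = 2322 d
   = 2322 / 365 = 6.36 yr

6.36 years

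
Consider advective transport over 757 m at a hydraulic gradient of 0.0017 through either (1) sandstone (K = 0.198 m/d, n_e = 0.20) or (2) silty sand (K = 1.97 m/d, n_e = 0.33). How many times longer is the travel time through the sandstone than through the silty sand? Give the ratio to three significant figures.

Unit 1 (sandstone): v = 0.198×0.0017/0.20 = 0.001683 m/d, t = 757/0.001683 = 449800 d
Unit 2 (silty sand): v = 1.97×0.0017/0.33 = 0.01015 m/d, t = 757/0.01015 = 74590 d
t(sandstone) / t(silty sand) = 449800/74590 = 6.03

6.03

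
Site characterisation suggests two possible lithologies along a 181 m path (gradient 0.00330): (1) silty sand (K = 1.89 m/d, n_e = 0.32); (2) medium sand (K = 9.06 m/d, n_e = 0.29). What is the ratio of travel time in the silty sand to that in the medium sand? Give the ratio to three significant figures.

5.29

Unit 1 (silty sand): v = 1.89×0.0033/0.32 = 0.01949 m/d, t = 181/0.01949 = 9287 d
Unit 2 (medium sand): v = 9.06×0.0033/0.29 = 0.1031 m/d, t = 181/0.1031 = 1756 d
t(silty sand) / t(medium sand) = 9287/1756 = 5.29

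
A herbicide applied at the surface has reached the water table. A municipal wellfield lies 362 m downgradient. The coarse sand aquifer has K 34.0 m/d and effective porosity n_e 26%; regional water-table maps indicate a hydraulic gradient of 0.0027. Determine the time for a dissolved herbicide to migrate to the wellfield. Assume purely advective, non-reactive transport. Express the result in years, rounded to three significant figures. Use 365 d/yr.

2.81 years

Specific discharge q = 34.0 × 0.0027 = 0.09180 m/d
Seepage velocity v = q / n = 0.09180 / 0.26 = 0.3531 m/d
t = L / v = 362 / 0.3531 = 1025 d
   = 1025 / 365 = 2.81 yr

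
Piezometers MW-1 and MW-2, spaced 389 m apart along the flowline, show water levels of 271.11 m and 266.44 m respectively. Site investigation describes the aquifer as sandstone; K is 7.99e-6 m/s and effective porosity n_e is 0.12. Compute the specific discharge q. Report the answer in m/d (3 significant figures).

0.00829 m/d

Hydraulic gradient i = (271.11 − 266.44) / 389 = 4.67 / 389 = 0.01201
K = 7.99e-6 m/s × 86400 s/d = 0.6903 m/d
Specific discharge q = 0.6903 × 0.01201 = 0.008288 m/d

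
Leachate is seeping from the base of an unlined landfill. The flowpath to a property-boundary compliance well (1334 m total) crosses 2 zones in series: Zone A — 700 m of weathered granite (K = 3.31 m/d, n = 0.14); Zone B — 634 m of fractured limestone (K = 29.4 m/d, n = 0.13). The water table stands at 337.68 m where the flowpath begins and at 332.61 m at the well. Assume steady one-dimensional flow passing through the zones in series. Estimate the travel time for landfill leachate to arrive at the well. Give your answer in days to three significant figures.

Total head drop ΔH = 337.68 − 332.61 = 5.07 m
Steady 1-D flow in series ⇒ the Darcy flux q is identical in every zone and the zone head losses add (resistances L/K in series).
Σ(L/K) = 700/3.31 + 634/29.4 = 211.5 + 21.56 = 233.0 d
q = ΔH / Σ(L/K) = 5.07 / 233.0 = 0.02176 m/d (same in every zone)
Zone A: v = q/n = 0.02176/0.14 = 0.1554 m/d → t_A = 700/0.1554 = 4505 d
Zone B: v = q/n = 0.02176/0.13 = 0.1673 m/d → t_B = 634/0.1673 = 3788 d
Total t = 4505 + 3788 = 8293 d

8290 days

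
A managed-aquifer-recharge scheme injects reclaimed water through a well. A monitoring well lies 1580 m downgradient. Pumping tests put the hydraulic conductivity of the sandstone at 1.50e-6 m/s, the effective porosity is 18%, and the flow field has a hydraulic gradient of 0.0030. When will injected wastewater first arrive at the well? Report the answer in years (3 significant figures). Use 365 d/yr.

K = 1.50e-6 m/s × 86400 s/d = 0.1296 m/d
Specific discharge q = 0.1296 × 0.0030 = 3.888e-4 m/d
Seepage velocity v = q / n = 3.888e-4 / 0.18 = 0.002160 m/d
t = L / v = 1580 / 0.002160 = 731500 d
   = 731500 / 365 = 2000 yr

2000 years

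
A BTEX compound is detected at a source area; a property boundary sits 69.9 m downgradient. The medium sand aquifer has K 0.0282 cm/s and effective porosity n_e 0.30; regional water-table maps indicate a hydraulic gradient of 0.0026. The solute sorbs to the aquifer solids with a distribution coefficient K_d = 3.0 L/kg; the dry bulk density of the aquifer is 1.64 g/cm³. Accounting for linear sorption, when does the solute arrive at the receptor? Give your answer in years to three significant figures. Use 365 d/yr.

K = 0.0282 cm/s × 864 = 24.36 m/d
q = Ki = 24.36 × 0.0026 = 0.06335 m/d
v_s = q/n_e = 0.06335/0.30 = 0.2112 m/d
Retardation R = 1 + ρ_b·K_d/n = 1 + 1.64×3.0/0.30 = 17.40
Contaminant velocity v_c = v/R = 0.2112/17.40 = 0.01214 m/d
t = L/v_c = 69.9/0.01214 = 5760 d
   = 5760/365 = 15.8 yr

15.8 years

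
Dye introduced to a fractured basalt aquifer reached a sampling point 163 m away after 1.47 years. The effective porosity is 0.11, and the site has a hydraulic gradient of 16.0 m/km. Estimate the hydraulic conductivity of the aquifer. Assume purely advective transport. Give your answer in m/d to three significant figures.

t = 1.47 years = 536.6 d
v = L / t = 163 / 536.6 = 0.3038 m/d
K = v · n / i = 0.3038 × 0.11 / 0.016 = 2.09 m/d

2.09 m/d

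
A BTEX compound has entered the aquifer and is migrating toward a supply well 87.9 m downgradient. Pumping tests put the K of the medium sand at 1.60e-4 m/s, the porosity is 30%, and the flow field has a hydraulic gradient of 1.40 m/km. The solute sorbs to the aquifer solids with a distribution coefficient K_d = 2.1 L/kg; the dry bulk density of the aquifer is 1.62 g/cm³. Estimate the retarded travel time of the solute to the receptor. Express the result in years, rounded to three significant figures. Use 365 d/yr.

46.1 years

K = 1.60e-4 m/s × 86400 s/d = 13.82 m/d
Specific discharge q = 13.82 × 0.0014 = 0.01935 m/d
Seepage velocity v = q / n = 0.01935 / 0.30 = 0.06451 m/d
Retardation R = 1 + ρ_b·K_d/n = 1 + 1.62×2.1/0.30 = 12.34
Contaminant velocity v_c = v/R = 0.06451/12.34 = 0.005228 m/d
t = L/v_c = 87.9/0.005228 = 16810 d
   = 16810/365 = 46.1 yr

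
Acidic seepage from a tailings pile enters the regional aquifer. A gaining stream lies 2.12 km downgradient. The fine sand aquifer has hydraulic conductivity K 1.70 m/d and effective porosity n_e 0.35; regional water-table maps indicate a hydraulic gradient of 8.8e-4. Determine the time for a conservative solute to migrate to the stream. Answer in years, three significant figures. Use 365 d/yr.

q = Ki = 1.70 × 8.8e-4 = 0.001496 m/d
Seepage velocity v = q / n = 0.001496 / 0.35 = 0.004274 m/d
L = 2.12 km = 2120 m
t = L / v = 2120 / 0.004274 = 496000 d
   = 496000 / 365 = 1360 yr

1360 years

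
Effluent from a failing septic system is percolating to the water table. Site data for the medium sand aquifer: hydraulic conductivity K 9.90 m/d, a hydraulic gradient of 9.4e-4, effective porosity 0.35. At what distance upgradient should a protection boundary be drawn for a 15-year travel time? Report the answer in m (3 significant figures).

Darcy flux q = K·i = 9.90 × 9.4e-4 = 0.009306 m/d
v_s = q/n_e = 0.009306/0.35 = 0.02659 m/d
T = 15 yr × 365 = 5475 d
L = v × T = 0.02659 × 5475 = 145.6 m

146 m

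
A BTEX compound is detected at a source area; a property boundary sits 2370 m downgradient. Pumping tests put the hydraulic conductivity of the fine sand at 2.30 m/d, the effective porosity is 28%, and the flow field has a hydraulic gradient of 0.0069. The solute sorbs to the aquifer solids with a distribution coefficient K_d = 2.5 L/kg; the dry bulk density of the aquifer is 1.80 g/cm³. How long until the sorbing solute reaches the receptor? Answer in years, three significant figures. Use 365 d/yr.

Darcy flux q = K·i = 2.30 × 0.0069 = 0.01587 m/d
Average linear velocity = 0.01587 / 0.28 = 0.05668 m/d
Retardation R = 1 + ρ_b·K_d/n = 1 + 1.80×2.5/0.28 = 17.07
Contaminant velocity v_c = v/R = 0.05668/17.07 = 0.003320 m/d
t = L/v_c = 2370/0.003320 = 713800 d
   = 713800/365 = 1960 yr

1960 years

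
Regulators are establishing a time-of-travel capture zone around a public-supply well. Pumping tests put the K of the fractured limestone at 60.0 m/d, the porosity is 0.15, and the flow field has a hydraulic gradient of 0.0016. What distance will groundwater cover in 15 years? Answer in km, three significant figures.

3.50 km

q = Ki = 60.0 × 0.0016 = 0.09600 m/d
v_s = q/n_e = 0.09600/0.15 = 0.6400 m/d
T = 15 yr × 365 = 5475 d
L = v × T = 0.6400 × 5475 = 3504 m
   = 3.50 km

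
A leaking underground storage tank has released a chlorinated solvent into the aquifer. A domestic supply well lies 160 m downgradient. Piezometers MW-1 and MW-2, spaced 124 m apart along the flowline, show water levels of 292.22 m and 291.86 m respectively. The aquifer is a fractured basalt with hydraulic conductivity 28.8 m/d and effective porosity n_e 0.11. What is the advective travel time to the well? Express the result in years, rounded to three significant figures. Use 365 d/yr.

0.577 years

Hydraulic gradient i = (292.22 − 291.86) / 124 = 0.36 / 124 = 0.002903
Specific discharge q = 28.8 × 0.002903 = 0.08361 m/d
v = Ki/n = 28.8·0.002903/0.11 = 0.7601 m/d
t = L / v = 160 / 0.7601 = 210.5 d
   = 210.5 / 365 = 0.577 yr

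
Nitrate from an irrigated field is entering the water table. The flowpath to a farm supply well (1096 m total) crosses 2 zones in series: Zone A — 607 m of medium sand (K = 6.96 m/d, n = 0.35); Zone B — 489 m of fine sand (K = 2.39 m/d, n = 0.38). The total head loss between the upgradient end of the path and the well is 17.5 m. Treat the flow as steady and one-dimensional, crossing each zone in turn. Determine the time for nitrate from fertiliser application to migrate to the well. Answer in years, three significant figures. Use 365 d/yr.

Continuity: the same q passes through each zone, so ΔH = q·Σ(L_j/K_j) — the zones act as resistances in series.
Σ(L/K) = 607/6.96 + 489/2.39 = 87.21 + 204.6 = 291.8 d
q = ΔH / Σ(L/K) = 17.5 / 291.8 = 0.05997 m/d (same in every zone)
Zone A: v = q/n = 0.05997/0.35 = 0.1713 m/d → t_A = 607/0.1713 = 3543 d
Zone B: v = q/n = 0.05997/0.38 = 0.1578 m/d → t_B = 489/0.1578 = 3099 d
Total t = 3543 + 3099 = 6641 d
   = 6641 / 365 = 18.2 yr

18.2 years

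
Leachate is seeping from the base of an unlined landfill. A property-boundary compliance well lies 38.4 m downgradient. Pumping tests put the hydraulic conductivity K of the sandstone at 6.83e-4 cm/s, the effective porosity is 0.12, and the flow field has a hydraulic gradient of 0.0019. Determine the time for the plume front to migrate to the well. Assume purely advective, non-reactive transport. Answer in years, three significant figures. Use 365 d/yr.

11.3 years

K = 6.83e-4 cm/s × 864 = 0.5901 m/d
Darcy flux q = K·i = 0.5901 × 0.0019 = 0.001121 m/d
Seepage velocity v = q / n = 0.001121 / 0.12 = 0.009343 m/d
t = L / v = 38.4 / 0.009343 = 4110 d
   = 4110 / 365 = 11.3 yr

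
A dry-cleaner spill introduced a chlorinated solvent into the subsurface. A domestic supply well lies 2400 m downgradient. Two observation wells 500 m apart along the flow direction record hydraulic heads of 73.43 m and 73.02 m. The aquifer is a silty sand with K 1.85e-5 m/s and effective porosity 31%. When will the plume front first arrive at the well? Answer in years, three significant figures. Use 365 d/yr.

1560 years

Hydraulic gradient i = (73.43 − 73.02) / 500 = 0.41 / 500 = 8.200e-4
K = 1.85e-5 m/s × 86400 s/d = 1.598 m/d
Darcy flux q = K·i = 1.598 × 8.200e-4 = 0.001311 m/d
Average linear velocity = 0.001311 / 0.31 = 0.004228 m/d
t = L / v = 2400 / 0.004228 = 567600 d
   = 567600 / 365 = 1560 yr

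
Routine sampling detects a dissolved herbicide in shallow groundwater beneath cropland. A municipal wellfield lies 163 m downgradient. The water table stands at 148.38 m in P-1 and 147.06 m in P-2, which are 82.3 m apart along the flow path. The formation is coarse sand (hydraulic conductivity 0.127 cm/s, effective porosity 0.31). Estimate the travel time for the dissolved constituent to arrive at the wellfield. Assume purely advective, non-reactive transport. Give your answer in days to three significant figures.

Hydraulic gradient i = (148.38 − 147.06) / 82.3 = 1.32 / 82.3 = 0.01604
K = 0.127 cm/s × 864 = 109.7 m/d
Darcy flux q = K·i = 109.7 × 0.01604 = 1.760 m/d
Average linear velocity = 1.760 / 0.31 = 5.677 m/d
t = L / v = 163 / 5.677 = 28.71 d

28.7 days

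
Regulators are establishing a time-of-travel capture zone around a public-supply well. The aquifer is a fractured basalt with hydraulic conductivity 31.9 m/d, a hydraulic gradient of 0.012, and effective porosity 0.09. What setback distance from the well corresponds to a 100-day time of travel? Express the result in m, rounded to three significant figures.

425 m

q = Ki = 31.9 × 0.012 = 0.3828 m/d
v = Ki/n = 31.9·0.012/0.09 = 4.253 m/d
L = v × T = 4.253 × 100 = 425.3 m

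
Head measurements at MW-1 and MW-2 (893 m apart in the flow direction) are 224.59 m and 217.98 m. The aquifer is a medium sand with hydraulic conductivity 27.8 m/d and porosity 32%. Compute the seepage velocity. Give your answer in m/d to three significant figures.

0.643 m/d

Hydraulic gradient i = (224.59 − 217.98) / 893 = 6.61 / 893 = 0.007402
Specific discharge q = 27.8 × 0.007402 = 0.2058 m/d
v_s = q/n_e = 0.2058/0.32 = 0.6431 m/d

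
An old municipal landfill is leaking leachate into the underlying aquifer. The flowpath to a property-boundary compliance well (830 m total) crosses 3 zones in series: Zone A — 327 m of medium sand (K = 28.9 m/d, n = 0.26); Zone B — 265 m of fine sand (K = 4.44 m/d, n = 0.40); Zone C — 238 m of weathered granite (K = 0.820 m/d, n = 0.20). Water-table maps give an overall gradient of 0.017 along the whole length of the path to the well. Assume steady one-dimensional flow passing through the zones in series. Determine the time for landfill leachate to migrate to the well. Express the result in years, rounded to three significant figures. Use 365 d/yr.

Continuity: the same q passes through each zone, so ΔH = q·Σ(L_j/K_j) — the zones act as resistances in series.
Σ(L/K) = 327/28.9 + 265/4.44 + 238/0.820 = 11.31 + 59.68 + 290.2 = 361.2 d
K_eq = L_total / Σ(L/K) = 830 / 361.2 = 2.298 m/d
q = K_eq · i = 2.298 × 0.017 = 0.03906 m/d (same in every zone)
Zone A: v = q/n = 0.03906/0.26 = 0.1502 m/d → t_A = 327/0.1502 = 2177 d
Zone B: v = q/n = 0.03906/0.40 = 0.09765 m/d → t_B = 265/0.09765 = 2714 d
Zone C: v = q/n = 0.03906/0.20 = 0.1953 m/d → t_C = 238/0.1953 = 1219 d
Total t = 2177 + 2714 + 1219 = 6109 d
   = 6109 / 365 = 16.7 yr

16.7 years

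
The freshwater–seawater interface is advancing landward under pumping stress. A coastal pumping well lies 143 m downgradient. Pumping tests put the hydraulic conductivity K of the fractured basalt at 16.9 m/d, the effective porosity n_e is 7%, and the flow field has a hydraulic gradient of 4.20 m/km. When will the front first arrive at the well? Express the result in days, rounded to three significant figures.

q = Ki = 16.9 × 0.0042 = 0.07098 m/d
v_s = q/n_e = 0.07098/0.07 = 1.014 m/d
t = L / v = 143 / 1.014 = 141.0 d

141 days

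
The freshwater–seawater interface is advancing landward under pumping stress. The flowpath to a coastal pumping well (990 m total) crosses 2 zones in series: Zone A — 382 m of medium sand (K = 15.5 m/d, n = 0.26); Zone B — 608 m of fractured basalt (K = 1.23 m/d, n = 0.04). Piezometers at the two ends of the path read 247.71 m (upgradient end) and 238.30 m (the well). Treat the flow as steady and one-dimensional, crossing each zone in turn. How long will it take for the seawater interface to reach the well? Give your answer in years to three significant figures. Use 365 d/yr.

18.7 years

Total head drop ΔH = 247.71 − 238.30 = 9.41 m
Continuity: the same q passes through each zone, so ΔH = q·Σ(L_j/K_j) — the zones act as resistances in series.
Σ(L/K) = 382/15.5 + 608/1.23 = 24.65 + 494.3 = 519.0 d
q = ΔH / Σ(L/K) = 9.41 / 519.0 = 0.01813 m/d (same in every zone)
Zone A: v = q/n = 0.01813/0.26 = 0.06974 m/d → t_A = 382/0.06974 = 5477 d
Zone B: v = q/n = 0.01813/0.04 = 0.4533 m/d → t_B = 608/0.4533 = 1341 d
Total t = 5477 + 1341 = 6819 d
   = 6819 / 365 = 18.7 yr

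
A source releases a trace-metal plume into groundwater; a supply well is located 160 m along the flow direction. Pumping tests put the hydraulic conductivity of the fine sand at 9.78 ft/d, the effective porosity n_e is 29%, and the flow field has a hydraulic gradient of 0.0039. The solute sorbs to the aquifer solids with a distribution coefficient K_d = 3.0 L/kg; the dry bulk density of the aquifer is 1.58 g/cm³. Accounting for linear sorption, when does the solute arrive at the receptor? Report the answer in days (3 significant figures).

69200 days

K = 9.78 ft/d × 0.3048 = 2.981 m/d
Specific discharge q = 2.981 × 0.0039 = 0.01163 m/d
Seepage velocity v = q / n = 0.01163 / 0.29 = 0.04009 m/d
Retardation R = 1 + ρ_b·K_d/n = 1 + 1.58×3.0/0.29 = 17.34
Contaminant velocity v_c = v/R = 0.04009/17.34 = 0.002311 m/d
t = L/v_c = 160/0.002311 = 69230 d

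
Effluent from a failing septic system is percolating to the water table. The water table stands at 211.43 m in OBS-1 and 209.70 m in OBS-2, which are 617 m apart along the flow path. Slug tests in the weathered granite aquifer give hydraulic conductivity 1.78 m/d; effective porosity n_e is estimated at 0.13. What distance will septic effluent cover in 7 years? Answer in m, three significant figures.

Hydraulic gradient i = (211.43 − 209.70) / 617 = 1.73 / 617 = 0.002804
q = Ki = 1.78 × 0.002804 = 0.004991 m/d
v_s = q/n_e = 0.004991/0.13 = 0.03839 m/d
T = 7 yr × 365 = 2555 d
L = v × T = 0.03839 × 2555 = 98.09 m

98.1 m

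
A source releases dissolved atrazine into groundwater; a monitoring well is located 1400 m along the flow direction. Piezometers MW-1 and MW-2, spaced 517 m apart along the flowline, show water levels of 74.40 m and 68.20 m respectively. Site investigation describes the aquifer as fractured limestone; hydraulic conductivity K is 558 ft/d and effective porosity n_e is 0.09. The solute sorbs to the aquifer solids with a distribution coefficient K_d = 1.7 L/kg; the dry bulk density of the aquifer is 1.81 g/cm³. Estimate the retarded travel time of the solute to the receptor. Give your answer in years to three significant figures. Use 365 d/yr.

5.96 years

Hydraulic gradient i = (74.40 − 68.20) / 517 = 6.20 / 517 = 0.01199
K = 558 ft/d × 0.3048 = 170.1 m/d
Darcy flux q = K·i = 170.1 × 0.01199 = 2.040 m/d
Average linear velocity = 2.040 / 0.09 = 22.66 m/d
Retardation R = 1 + ρ_b·K_d/n = 1 + 1.81×1.7/0.09 = 35.19
Contaminant velocity v_c = v/R = 22.66/35.19 = 0.6440 m/d
t = L/v_c = 1400/0.6440 = 2174 d
   = 2174/365 = 5.96 yr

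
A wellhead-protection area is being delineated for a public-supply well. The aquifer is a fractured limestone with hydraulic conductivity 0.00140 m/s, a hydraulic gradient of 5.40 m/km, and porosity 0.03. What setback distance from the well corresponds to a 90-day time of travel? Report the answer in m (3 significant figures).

1960 m

K = 0.00140 m/s × 86400 s/d = 121.0 m/d
q = Ki = 121.0 × 0.0054 = 0.6532 m/d
Seepage velocity v = q / n = 0.6532 / 0.03 = 21.77 m/d
L = v × T = 21.77 × 90 = 1960 m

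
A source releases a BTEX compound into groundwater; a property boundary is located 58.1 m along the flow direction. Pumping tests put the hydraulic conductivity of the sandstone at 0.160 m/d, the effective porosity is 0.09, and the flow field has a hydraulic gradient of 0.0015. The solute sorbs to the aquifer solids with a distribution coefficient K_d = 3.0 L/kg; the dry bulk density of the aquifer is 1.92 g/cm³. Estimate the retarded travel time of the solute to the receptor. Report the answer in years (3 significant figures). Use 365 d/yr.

3880 years

Darcy flux q = K·i = 0.160 × 0.0015 = 2.400e-4 m/d
v = Ki/n = 0.160·0.0015/0.09 = 0.002667 m/d
Retardation R = 1 + ρ_b·K_d/n = 1 + 1.92×3.0/0.09 = 65.00
Contaminant velocity v_c = v/R = 0.002667/65.00 = 4.103e-5 m/d
t = L/v_c = 58.1/4.103e-5 = 1.416e6 d
   = 1.416e6/365 = 3880 yr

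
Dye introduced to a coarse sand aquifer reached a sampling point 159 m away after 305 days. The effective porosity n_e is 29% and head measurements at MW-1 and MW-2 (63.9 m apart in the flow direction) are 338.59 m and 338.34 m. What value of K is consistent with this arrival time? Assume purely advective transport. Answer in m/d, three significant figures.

38.6 m/d

Hydraulic gradient i = (338.59 − 338.34) / 63.9 = 0.25 / 63.9 = 0.003912
v = L / t = 159 / 305 = 0.5213 m/d
K = v · n / i = 0.5213 × 0.29 / 0.003912 = 38.6 m/d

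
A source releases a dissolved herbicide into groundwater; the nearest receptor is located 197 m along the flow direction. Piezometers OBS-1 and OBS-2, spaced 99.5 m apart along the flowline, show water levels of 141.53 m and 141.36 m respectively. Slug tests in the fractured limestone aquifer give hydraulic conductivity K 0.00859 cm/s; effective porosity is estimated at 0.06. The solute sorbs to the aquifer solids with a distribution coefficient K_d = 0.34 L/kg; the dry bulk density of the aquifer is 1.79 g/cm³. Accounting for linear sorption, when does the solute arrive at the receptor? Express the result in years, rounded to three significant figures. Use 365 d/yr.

Hydraulic gradient i = (141.53 − 141.36) / 99.5 = 0.17 / 99.5 = 0.001709
K = 0.00859 cm/s × 864 = 7.422 m/d
Specific discharge q = 7.422 × 0.001709 = 0.01268 m/d
v = Ki/n = 7.422·0.001709/0.06 = 0.2113 m/d
Retardation R = 1 + ρ_b·K_d/n = 1 + 1.79×0.34/0.06 = 11.14
Contaminant velocity v_c = v/R = 0.2113/11.14 = 0.01897 m/d
t = L/v_c = 197/0.01897 = 10390 d
   = 10390/365 = 28.5 yr

28.5 years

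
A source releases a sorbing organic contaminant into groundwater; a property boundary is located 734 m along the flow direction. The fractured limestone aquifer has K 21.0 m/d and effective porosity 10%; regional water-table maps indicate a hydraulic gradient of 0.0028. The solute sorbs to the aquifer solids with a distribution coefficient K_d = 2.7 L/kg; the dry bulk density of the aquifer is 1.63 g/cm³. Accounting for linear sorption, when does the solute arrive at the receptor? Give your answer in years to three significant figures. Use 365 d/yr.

Darcy flux q = K·i = 21.0 × 0.0028 = 0.05880 m/d
Seepage velocity v = q / n = 0.05880 / 0.10 = 0.5880 m/d
Retardation R = 1 + ρ_b·K_d/n = 1 + 1.63×2.7/0.10 = 45.01
Contaminant velocity v_c = v/R = 0.5880/45.01 = 0.01306 m/d
t = L/v_c = 734/0.01306 = 56190 d
   = 56190/365 = 154 yr

154 years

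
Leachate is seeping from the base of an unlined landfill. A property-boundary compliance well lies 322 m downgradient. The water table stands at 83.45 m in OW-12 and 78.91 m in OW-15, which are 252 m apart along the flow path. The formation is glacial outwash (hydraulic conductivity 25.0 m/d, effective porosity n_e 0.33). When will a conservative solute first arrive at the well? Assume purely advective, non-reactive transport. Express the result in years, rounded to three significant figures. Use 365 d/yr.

0.646 years

Hydraulic gradient i = (83.45 − 78.91) / 252 = 4.54 / 252 = 0.01802
Specific discharge q = 25.0 × 0.01802 = 0.4504 m/d
v = Ki/n = 25.0·0.01802/0.33 = 1.365 m/d
t = L / v = 322 / 1.365 = 235.9 d
   = 235.9 / 365 = 0.646 yr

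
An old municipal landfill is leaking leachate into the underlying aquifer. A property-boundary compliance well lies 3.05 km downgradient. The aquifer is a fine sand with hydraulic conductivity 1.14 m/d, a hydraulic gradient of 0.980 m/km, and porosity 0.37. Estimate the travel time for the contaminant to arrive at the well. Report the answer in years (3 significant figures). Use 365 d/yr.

Specific discharge q = 1.14 × 9.8e-4 = 0.001117 m/d
Seepage velocity v = q / n = 0.001117 / 0.37 = 0.003019 m/d
L = 3.05 km = 3050 m
t = L / v = 3050 / 0.003019 = 1.010e6 d
   = 1.010e6 / 365 = 2770 yr

2770 years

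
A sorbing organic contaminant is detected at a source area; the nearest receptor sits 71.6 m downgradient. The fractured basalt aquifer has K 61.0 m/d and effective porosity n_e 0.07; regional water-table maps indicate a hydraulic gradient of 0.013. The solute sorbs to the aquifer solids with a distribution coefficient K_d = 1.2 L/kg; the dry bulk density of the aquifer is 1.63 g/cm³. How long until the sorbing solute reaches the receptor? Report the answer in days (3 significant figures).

Darcy flux q = K·i = 61.0 × 0.013 = 0.7930 m/d
Seepage velocity v = q / n = 0.7930 / 0.07 = 11.33 m/d
Retardation R = 1 + ρ_b·K_d/n = 1 + 1.63×1.2/0.07 = 28.94
Contaminant velocity v_c = v/R = 11.33/28.94 = 0.3914 m/d
t = L/v_c = 71.6/0.3914 = 182.9 d

183 days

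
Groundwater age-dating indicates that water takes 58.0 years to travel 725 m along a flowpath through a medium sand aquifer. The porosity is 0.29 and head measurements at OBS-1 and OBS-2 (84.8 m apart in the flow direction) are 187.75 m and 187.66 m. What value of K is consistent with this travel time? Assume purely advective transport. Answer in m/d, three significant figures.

9.36 m/d

Hydraulic gradient i = (187.75 − 187.66) / 84.8 = 0.09 / 84.8 = 0.001061
t = 58.0 years = 21170 d
v = L / t = 725 / 21170 = 0.03425 m/d
K = v · n / i = 0.03425 × 0.29 / 0.001061 = 9.36 m/d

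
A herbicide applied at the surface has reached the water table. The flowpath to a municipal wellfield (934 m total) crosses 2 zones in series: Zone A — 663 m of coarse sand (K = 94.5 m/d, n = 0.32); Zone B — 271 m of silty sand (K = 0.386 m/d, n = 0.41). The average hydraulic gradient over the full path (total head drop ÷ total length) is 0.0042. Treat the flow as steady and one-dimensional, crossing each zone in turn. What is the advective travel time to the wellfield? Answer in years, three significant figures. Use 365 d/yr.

160 years

Continuity: the same q passes through each zone, so ΔH = q·Σ(L_j/K_j) — the zones act as resistances in series.
Σ(L/K) = 663/94.5 + 271/0.386 = 7.016 + 702.1 = 709.1 d
K_eq = L_total / Σ(L/K) = 934 / 709.1 = 1.317 m/d
q = K_eq · i = 1.317 × 0.0042 = 0.005532 m/d (same in every zone)
Zone A: v = q/n = 0.005532/0.32 = 0.01729 m/d → t_A = 663/0.01729 = 38350 d
Zone B: v = q/n = 0.005532/0.41 = 0.01349 m/d → t_B = 271/0.01349 = 20080 d
Total t = 38350 + 20080 = 58430 d
   = 58430 / 365 = 160 yr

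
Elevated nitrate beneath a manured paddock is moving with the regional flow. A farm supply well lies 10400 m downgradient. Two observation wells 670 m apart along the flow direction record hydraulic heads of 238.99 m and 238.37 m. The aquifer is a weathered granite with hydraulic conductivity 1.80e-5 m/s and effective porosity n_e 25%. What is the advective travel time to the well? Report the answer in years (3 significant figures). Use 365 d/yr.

4950 years

Hydraulic gradient i = (238.99 − 238.37) / 670 = 0.62 / 670 = 9.254e-4
K = 1.80e-5 m/s × 86400 s/d = 1.555 m/d
Specific discharge q = 1.555 × 9.254e-4 = 0.001439 m/d
v = Ki/n = 1.555·9.254e-4/0.25 = 0.005757 m/d
t = L / v = 10400 / 0.005757 = 1.807e6 d
   = 1.807e6 / 365 = 4950 yr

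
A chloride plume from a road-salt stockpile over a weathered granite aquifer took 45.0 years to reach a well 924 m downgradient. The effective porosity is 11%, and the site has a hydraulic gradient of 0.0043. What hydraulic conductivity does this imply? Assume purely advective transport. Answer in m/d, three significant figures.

t = 45.0 years = 16430 d
v = L / t = 924 / 16430 = 0.05626 m/d
K = v · n / i = 0.05626 × 0.11 / 0.0043 = 1.44 m/d

1.44 m/d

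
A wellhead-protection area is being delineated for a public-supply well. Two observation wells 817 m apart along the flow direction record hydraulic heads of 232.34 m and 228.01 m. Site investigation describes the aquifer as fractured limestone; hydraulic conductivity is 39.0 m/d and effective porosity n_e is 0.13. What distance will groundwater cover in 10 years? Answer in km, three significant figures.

Hydraulic gradient i = (232.34 − 228.01) / 817 = 4.33 / 817 = 0.005300
Darcy flux q = K·i = 39.0 × 0.005300 = 0.2067 m/d
Average linear velocity = 0.2067 / 0.13 = 1.590 m/d
T = 10 yr × 365 = 3650 d
L = v × T = 1.590 × 3650 = 5803 m
   = 5.80 km

5.80 km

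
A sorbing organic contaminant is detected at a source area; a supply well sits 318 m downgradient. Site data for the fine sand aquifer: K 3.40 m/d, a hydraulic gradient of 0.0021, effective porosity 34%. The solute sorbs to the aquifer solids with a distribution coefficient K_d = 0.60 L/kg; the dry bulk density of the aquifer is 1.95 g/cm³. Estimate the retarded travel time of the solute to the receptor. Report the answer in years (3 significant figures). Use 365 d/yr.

Darcy flux q = K·i = 3.40 × 0.0021 = 0.007140 m/d
v = Ki/n = 3.40·0.0021/0.34 = 0.02100 m/d
Retardation R = 1 + ρ_b·K_d/n = 1 + 1.95×0.60/0.34 = 4.441
Contaminant velocity v_c = v/R = 0.02100/4.441 = 0.004728 m/d
t = L/v_c = 318/0.004728 = 67250 d
   = 67250/365 = 184 yr

184 years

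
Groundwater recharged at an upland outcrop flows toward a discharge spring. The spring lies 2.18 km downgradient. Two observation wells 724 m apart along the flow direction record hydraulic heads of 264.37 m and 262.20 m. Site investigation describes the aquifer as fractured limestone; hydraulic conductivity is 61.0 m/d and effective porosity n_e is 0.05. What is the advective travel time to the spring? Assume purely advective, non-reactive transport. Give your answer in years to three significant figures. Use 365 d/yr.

Hydraulic gradient i = (264.37 − 262.20) / 724 = 2.17 / 724 = 0.002997
Darcy flux q = K·i = 61.0 × 0.002997 = 0.1828 m/d
v = Ki/n = 61.0·0.002997/0.05 = 3.657 m/d
L = 2.18 km = 2180 m
t = L / v = 2180 / 3.657 = 596.2 d
   = 596.2 / 365 = 1.63 yr

1.63 years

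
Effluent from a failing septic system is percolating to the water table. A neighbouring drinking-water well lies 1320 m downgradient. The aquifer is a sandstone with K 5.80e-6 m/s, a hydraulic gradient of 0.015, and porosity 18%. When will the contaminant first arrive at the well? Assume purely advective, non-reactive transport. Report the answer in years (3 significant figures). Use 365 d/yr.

86.6 years

K = 5.80e-6 m/s × 86400 s/d = 0.5011 m/d
q = Ki = 0.5011 × 0.015 = 0.007517 m/d
v_s = q/n_e = 0.007517/0.18 = 0.04176 m/d
t = L / v = 1320 / 0.04176 = 31610 d
   = 31610 / 365 = 86.6 yr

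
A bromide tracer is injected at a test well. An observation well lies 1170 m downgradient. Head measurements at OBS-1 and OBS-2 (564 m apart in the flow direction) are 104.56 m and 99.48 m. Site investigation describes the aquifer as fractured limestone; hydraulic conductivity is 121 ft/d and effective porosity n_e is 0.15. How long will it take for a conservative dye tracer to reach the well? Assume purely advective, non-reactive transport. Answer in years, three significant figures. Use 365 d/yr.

1.45 years

Hydraulic gradient i = (104.56 − 99.48) / 564 = 5.08 / 564 = 0.009007
K = 121 ft/d × 0.3048 = 36.88 m/d
Specific discharge q = 36.88 × 0.009007 = 0.3322 m/d
Average linear velocity = 0.3322 / 0.15 = 2.215 m/d
t = L / v = 1170 / 2.215 = 528.3 d
   = 528.3 / 365 = 1.45 yr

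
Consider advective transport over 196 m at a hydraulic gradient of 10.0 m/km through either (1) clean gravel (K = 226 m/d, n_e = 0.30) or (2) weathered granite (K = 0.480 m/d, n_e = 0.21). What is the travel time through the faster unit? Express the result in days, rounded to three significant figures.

26.0 days

Unit 1 (clean gravel): v = 226×0.010/0.30 = 7.533 m/d, t = 196/7.533 = 26.02 d
Unit 2 (weathered granite): v = 0.480×0.010/0.21 = 0.02286 m/d, t = 196/0.02286 = 8575 d
Faster unit: t = 26.0 d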